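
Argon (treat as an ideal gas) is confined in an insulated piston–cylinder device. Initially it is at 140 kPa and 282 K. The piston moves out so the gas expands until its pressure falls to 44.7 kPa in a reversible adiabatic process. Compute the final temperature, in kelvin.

Along an adiabat T P^((1−γ)/γ) is constant, so T₂ = T₁ (P₂/P₁)^((γ−1)/γ).
For a monatomic ideal gas γ = 5/3, so (γ−1)/γ = 2/5.
T₂ = 282 × (44.7/140)^(2/5) = 178.6 K.

T₂ ≈ 179 K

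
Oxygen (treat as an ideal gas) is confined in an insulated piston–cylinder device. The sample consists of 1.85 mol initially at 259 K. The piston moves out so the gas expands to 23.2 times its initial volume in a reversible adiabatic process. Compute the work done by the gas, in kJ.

W ≈ 7.13 kJ

For a reversible adiabat TV^(γ−1) is constant, so T₂ = T₁ (V₁/V₂)^(γ−1).
γ = 7/5 for a diatomic ideal gas, so γ−1 = 2/5.
T₂ = 259 × (1/23.2)^(2/5) = 73.64 K.
Q = 0, so ΔU = W_on_gas = nCᵥΔT with Cᵥ = R/(γ−1) = 20.79 J/(mol·K).
ΔU = 1.85 × 20.79 × (73.64 − 259) = -7128 J.
Work done by the gas = −ΔU = 7128 J.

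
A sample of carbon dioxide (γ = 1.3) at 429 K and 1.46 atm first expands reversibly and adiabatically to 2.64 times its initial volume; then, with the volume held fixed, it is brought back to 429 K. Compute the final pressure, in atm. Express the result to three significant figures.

P₃ ≈ 0.553 atm

Adiabatic step (PV^γ = const): P₂ = 1.46×(1/2.64)^(1.3) = 0.4133 atm; T₂ = 429×(1/2.64)^(0.3) = 320.6 K.
Isochoric: P₃ = P₂(T₃/T₂) = 0.4133 × (429/320.6) = 0.553 atm.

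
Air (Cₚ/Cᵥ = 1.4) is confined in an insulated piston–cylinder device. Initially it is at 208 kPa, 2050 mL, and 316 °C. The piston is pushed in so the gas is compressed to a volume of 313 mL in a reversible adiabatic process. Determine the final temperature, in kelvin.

T₂ ≈ 1250 K

For a reversible adiabat TV^(γ−1) is constant, so T₂ = T₁ (V₁/V₂)^(γ−1).
T₁ = 316 °C = 589.1 K.
T₂ = 589.1 × (2050/313)^(0.4) = 1249 K.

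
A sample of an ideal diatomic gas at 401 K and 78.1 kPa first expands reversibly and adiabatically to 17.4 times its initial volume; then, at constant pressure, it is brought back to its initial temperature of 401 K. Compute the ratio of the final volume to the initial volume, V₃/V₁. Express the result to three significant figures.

For a diatomic ideal gas γ = 7/5.
Adiabatic step: V₂/V₁ = 17.4; T₂ = T₁·(1/17.4)^(2/5) = 127.9 K.
Isobaric step: V₃/V₂ = T₃/T₂ = 401/127.9.
V₃/V₁ = (V₂/V₁)(V₃/V₂) = 17.4 × (401/127.9) = 54.55.

V₃/V₁ ≈ 54.5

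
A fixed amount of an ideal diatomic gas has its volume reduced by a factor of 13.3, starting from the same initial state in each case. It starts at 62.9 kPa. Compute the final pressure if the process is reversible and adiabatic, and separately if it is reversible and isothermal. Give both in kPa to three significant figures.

adiabatic: 2360 kPa; isothermal: 837 kPa

For a diatomic ideal gas γ = 7/5.
Isothermal: P₂ = P₁(V₁/V₂) = 62.9×13.3 = 836.6 kPa.
Adiabatic: P₂ = P₁(V₁/V₂)^γ = 62.9×13.3^(7/5) = 2355 kPa.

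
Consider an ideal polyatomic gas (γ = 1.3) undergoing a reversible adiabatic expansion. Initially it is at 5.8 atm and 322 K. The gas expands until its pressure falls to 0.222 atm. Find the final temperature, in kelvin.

T₂ ≈ 152 K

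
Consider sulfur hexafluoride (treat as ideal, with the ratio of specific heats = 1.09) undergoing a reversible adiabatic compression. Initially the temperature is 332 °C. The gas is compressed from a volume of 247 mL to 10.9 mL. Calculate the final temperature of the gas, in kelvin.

T₂ ≈ 801 K

For a reversible adiabat TV^(γ−1) is constant, so T₂ = T₁ (V₁/V₂)^(γ−1).
T₁ = 332 °C = 605.1 K.
T₂ = 605.1 × (247/10.9)^(0.09) = 801.4 K.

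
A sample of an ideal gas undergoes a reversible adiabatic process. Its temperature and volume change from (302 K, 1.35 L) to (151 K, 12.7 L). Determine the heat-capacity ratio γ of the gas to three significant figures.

TV^(γ−1) = const ⇒ γ − 1 = ln(T₂/T₁) / ln(V₁/V₂).
γ = 1 + ln(151/302) / ln(1.35/12.7) = 1.309.

γ ≈ 1.31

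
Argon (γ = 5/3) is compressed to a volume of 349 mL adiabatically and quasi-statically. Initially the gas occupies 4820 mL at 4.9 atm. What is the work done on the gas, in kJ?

P₂ = P₁(V₁/V₂)^γ = 4.9×(4820/349)^(5/3) = 389.6 atm.
For a reversible adiabat, W_by_gas = (P₁V₁ − P₂V₂)/(γ−1).
W_by = (496500×0.00482 − 3.947×10^7×0.000349) / (2/3) = -17070 J.
W_on_gas = −W_by = 17070 J.

W ≈ 17.1 kJ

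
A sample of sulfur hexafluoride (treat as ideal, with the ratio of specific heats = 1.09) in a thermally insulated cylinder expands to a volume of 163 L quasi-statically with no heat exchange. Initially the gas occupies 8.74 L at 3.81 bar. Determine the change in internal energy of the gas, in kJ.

ΔU ≈ -8.57 kJ

P₂ = P₁(V₁/V₂)^γ = 3.81×(8.74/163)^(1.09) = 0.157 bar.
For a reversible adiabat, W_by_gas = (P₁V₁ − P₂V₂)/(γ−1).
W_by = (381000×0.00874 − 15700×0.163) / (0.09) = 8566 J.
Q = 0 ⇒ ΔU = −W_by = -8566 J.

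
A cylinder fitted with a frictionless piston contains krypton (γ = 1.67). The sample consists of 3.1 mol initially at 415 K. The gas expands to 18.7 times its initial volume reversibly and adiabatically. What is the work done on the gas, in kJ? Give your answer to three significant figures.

W ≈ -13.7 kJ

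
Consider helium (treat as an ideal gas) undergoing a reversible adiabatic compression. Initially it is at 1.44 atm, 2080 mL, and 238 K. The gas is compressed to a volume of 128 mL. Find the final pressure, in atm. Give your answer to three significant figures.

P₂ ≈ 150 atm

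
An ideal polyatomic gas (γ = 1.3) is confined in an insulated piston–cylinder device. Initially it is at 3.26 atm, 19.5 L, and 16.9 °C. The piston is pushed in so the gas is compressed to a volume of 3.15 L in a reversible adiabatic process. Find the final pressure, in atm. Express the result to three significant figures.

Since PV^γ is constant along a reversible adiabat, P₂ = P₁ (V₁/V₂)^γ.
P₂ = 3.26 × (19.5/3.15)^(1.3) = 34.87 atm.

P₂ ≈ 34.9 atm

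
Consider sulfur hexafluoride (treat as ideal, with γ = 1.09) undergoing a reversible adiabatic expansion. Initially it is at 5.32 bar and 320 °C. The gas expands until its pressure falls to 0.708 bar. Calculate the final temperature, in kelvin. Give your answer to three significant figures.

T₂ ≈ 502 K

Adiabatic: T₂/T₁ = (P₂/P₁)^((γ−1)/γ).
T₁ = 320 °C = 593.1 K.
T₂ = 593.1 × (0.708/5.32)^(0.0826) = 502.2 K.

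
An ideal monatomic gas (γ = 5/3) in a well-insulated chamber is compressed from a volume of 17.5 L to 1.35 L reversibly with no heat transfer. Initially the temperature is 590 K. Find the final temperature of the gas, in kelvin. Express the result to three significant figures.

Adiabatic: T₁V₁^(γ−1) = T₂V₂^(γ−1) ⇒ T₂ = T₁ (V₁/V₂)^(γ−1).
T₂ = 590 × (17.5/1.35)^(2/3) = 3256 K.

T₂ ≈ 3260 K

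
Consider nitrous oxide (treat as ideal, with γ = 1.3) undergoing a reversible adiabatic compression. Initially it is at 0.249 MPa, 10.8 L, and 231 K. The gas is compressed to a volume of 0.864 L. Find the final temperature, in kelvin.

T₂ ≈ 493 K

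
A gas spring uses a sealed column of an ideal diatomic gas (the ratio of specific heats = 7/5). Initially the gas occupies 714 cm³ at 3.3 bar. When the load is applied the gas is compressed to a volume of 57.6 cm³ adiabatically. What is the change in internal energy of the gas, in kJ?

ΔU ≈ 1.02 kJ

P₂ = P₁(V₁/V₂)^γ = 3.3×(714/57.6)^(7/5) = 112 bar.
For a reversible adiabat, W_by_gas = (P₁V₁ − P₂V₂)/(γ−1).
W_by = (330000×0.000714 − 1.12×10^7×5.76×10^-5) / (2/5) = -1023 J.
Q = 0 ⇒ ΔU = −W_by = 1023 J.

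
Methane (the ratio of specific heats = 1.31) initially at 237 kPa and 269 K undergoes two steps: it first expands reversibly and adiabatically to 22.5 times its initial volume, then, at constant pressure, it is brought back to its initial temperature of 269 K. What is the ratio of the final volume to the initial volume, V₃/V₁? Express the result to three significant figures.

Adiabatic step: V₂/V₁ = 22.5; T₂ = T₁·(1/22.5)^(0.31) = 102.5 K.
Isobaric step: V₃/V₂ = T₃/T₂ = 269/102.5.
V₃/V₁ = (V₂/V₁)(V₃/V₂) = 22.5 × (269/102.5) = 59.07.

V₃/V₁ ≈ 59.1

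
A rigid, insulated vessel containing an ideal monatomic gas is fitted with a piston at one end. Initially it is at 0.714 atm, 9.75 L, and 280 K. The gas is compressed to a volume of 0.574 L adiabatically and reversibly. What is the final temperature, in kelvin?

T₂ ≈ 1850 K

Adiabatic: T₁V₁^(γ−1) = T₂V₂^(γ−1) ⇒ T₂ = T₁ (V₁/V₂)^(γ−1).
γ = 5/3 for a monatomic ideal gas.
T₂ = 280 × (9.75/0.574)^(2/3) = 1850 K.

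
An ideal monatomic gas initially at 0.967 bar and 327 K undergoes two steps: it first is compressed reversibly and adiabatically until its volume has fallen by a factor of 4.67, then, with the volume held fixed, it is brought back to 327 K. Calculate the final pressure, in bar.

P₃ ≈ 4.52 bar

For a monatomic ideal gas γ = 5/3.
Adiabatic step (PV^γ = const): P₂ = 0.967×4.67^(5/3) = 12.62 bar; T₂ = 327×4.67^(2/3) = 913.6 K.
Isochoric: P₃ = P₂(T₃/T₂) = 12.62 × (327/913.6) = 4.516 bar.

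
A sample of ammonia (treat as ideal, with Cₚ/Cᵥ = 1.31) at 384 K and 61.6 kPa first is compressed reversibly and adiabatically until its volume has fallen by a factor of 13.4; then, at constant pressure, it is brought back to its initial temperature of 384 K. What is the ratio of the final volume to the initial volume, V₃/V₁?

V₃/V₁ ≈ 0.0334

Adiabatic step: V₂/V₁ = 0.07463; T₂ = T₁·13.4^(0.31) = 858.5 K.
Isobaric step: V₃/V₂ = T₃/T₂ = 384/858.5.
V₃/V₁ = (V₂/V₁)(V₃/V₂) = 0.07463 × (384/858.5) = 0.03338.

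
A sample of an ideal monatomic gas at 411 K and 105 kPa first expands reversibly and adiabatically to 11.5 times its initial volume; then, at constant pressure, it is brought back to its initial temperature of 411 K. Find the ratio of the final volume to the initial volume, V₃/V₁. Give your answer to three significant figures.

V₃/V₁ ≈ 58.6

For a monatomic ideal gas γ = 5/3.
Adiabatic step: V₂/V₁ = 11.5; T₂ = T₁·(1/11.5)^(2/3) = 80.67 K.
Isobaric step: V₃/V₂ = T₃/T₂ = 411/80.67.
V₃/V₁ = (V₂/V₁)(V₃/V₂) = 11.5 × (411/80.67) = 58.59.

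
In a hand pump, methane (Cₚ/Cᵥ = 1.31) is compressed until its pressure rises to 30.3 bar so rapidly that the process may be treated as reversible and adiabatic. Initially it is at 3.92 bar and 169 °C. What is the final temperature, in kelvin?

T₂ ≈ 717 K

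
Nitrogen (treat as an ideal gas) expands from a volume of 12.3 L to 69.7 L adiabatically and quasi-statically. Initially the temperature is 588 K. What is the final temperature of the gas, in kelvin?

For a reversible adiabat TV^(γ−1) is constant, so T₂ = T₁ (V₁/V₂)^(γ−1).
For a diatomic ideal gas γ = 7/5, so γ−1 = 2/5.
T₂ = 588 × (12.3/69.7)^(2/5) = 293.8 K.

T₂ ≈ 294 K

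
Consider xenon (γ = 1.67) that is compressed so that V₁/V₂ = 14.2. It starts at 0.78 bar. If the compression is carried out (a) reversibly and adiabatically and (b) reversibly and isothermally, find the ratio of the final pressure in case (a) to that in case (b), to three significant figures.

P_adiabatic / P_isothermal ≈ 5.92

Isothermal: P_b = P₁(V₁/V₂) = 0.78×14.2.
Adiabatic: P_a = P₁(V₁/V₂)^γ = 0.78×14.2^(1.67).
P_a/P_b = (V₁/V₂)^(γ−1) = 14.2^(0.67) = 5.916.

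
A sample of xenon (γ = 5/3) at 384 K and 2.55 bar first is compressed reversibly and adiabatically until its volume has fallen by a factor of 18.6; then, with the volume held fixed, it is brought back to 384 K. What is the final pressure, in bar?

Adiabatic step (PV^γ = const): P₂ = 2.55×18.6^(5/3) = 333 bar; T₂ = 384×18.6^(2/3) = 2696 K.
Isochoric: P₃ = P₂(T₃/T₂) = 333 × (384/2696) = 47.43 bar.

P₃ ≈ 47.4 bar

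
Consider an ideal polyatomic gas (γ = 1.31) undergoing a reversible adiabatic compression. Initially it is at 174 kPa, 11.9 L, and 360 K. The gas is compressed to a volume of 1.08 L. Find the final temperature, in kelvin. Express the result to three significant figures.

T₂ ≈ 757 K

Adiabatic: T₁V₁^(γ−1) = T₂V₂^(γ−1) ⇒ T₂ = T₁ (V₁/V₂)^(γ−1).
T₂ = 360 × (11.9/1.08)^(0.31) = 757.5 K.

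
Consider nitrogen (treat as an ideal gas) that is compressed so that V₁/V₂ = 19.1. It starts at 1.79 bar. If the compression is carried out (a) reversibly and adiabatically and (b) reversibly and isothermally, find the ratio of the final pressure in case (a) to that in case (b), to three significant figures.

For a diatomic ideal gas γ = 7/5.
Isothermal: P_b = P₁(V₁/V₂) = 1.79×19.1.
Adiabatic: P_a = P₁(V₁/V₂)^γ = 1.79×19.1^(7/5).
P_a/P_b = (V₁/V₂)^(γ−1) = 19.1^(2/5) = 3.254.

P_adiabatic / P_isothermal ≈ 3.25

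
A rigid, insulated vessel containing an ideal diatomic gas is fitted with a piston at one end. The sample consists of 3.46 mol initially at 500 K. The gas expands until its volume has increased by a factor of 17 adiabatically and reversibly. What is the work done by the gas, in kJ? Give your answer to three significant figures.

For a reversible adiabat TV^(γ−1) is constant, so T₂ = T₁ (V₁/V₂)^(γ−1).
γ = 7/5 for a diatomic ideal gas, so γ−1 = 2/5.
T₂ = 500 × (1/17)^(2/5) = 161 K.
Q = 0, so ΔU = W_on_gas = nCᵥΔT with Cᵥ = R/(γ−1) = 20.79 J/(mol·K).
ΔU = 3.46 × 20.79 × (161 − 500) = -24380 J.
Work done by the gas = −ΔU = 24380 J.

W ≈ 24.4 kJ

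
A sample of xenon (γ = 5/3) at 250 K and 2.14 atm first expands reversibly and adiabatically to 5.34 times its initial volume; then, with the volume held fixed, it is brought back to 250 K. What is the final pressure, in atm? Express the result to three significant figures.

Adiabatic step (PV^γ = const): P₂ = 2.14×(1/5.34)^(5/3) = 0.1312 atm; T₂ = 250×(1/5.34)^(2/3) = 81.83 K.
Isochoric: P₃ = P₂(T₃/T₂) = 0.1312 × (250/81.83) = 0.4007 atm.

P₃ ≈ 0.401 atm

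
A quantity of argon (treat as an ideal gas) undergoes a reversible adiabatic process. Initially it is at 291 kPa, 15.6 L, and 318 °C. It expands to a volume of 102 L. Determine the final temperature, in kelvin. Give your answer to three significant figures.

Adiabatic: T₁V₁^(γ−1) = T₂V₂^(γ−1) ⇒ T₂ = T₁ (V₁/V₂)^(γ−1).
γ = 5/3 for a monatomic ideal gas.
T₁ = 318 °C = 591.1 K.
T₂ = 591.1 × (15.6/102)^(2/3) = 169.1 K.

T₂ ≈ 169 K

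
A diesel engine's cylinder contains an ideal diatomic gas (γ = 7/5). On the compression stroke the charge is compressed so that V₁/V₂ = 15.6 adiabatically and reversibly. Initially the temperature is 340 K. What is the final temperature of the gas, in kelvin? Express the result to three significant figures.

For a reversible adiabat TV^(γ−1) is constant, so T₂ = T₁ (V₁/V₂)^(γ−1).
T₂ = 340 × 15.6^(2/5) = 1020 K.

T₂ ≈ 1020 K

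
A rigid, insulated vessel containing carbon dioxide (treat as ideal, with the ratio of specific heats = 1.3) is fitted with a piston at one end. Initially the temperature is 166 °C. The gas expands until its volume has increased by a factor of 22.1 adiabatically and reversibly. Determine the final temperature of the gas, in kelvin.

Adiabatic: T₁V₁^(γ−1) = T₂V₂^(γ−1) ⇒ T₂ = T₁ (V₁/V₂)^(γ−1).
T₁ = 166 °C = 439.1 K.
T₂ = 439.1 × (1/22.1)^(0.3) = 173.5 K.

T₂ ≈ 173 K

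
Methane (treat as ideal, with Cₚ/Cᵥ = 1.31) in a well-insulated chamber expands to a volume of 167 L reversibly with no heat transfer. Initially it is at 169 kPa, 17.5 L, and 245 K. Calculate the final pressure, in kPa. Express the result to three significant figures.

P₂ ≈ 8.80 kPa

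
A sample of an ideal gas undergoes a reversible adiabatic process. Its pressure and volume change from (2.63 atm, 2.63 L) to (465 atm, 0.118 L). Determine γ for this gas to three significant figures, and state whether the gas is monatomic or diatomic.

PV^γ = const ⇒ γ = ln(P₂/P₁) / ln(V₁/V₂).
γ = ln(465/2.63) / ln(2.63/0.118) = 1.667.
γ ≈ 1.67 is close to 5/3, so the gas is monatomic.

γ ≈ 1.67; monatomic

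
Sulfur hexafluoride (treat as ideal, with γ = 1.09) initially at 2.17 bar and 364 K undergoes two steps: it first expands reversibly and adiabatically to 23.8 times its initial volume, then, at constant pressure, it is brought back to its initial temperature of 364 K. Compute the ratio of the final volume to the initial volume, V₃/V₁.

V₃/V₁ ≈ 31.7

Adiabatic step: V₂/V₁ = 23.8; T₂ = T₁·(1/23.8)^(0.09) = 273.7 K.
Isobaric step: V₃/V₂ = T₃/T₂ = 364/273.7.
V₃/V₁ = (V₂/V₁)(V₃/V₂) = 23.8 × (364/273.7) = 31.66.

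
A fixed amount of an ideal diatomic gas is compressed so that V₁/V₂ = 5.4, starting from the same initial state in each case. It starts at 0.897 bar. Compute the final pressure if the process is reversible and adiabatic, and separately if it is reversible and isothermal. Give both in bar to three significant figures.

adiabatic: 9.51 bar; isothermal: 4.84 bar

For a diatomic ideal gas γ = 7/5.
Isothermal: P₂ = P₁(V₁/V₂) = 0.897×5.4 = 4.844 bar.
Adiabatic: P₂ = P₁(V₁/V₂)^γ = 0.897×5.4^(7/5) = 9.509 bar.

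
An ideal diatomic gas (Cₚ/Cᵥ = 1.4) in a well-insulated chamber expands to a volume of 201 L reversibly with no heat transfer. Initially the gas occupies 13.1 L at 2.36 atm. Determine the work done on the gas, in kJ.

P₂ = P₁(V₁/V₂)^γ = 2.36×(13.1/201)^(1.4) = 0.0516 atm.
For a reversible adiabat, W_by_gas = (P₁V₁ − P₂V₂)/(γ−1).
W_by = (239100×0.0131 − 5228×0.201) / (0.4) = 5204 J.
W_on_gas = −W_by = -5204 J.

W ≈ -5.20 kJ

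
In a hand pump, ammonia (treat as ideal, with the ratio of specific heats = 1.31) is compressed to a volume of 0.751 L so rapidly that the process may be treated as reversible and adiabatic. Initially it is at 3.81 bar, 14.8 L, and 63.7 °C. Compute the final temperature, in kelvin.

For a reversible adiabat TV^(γ−1) is constant, so T₂ = T₁ (V₁/V₂)^(γ−1).
T₁ = 63.7 °C = 336.8 K.
T₂ = 336.8 × (14.8/0.751)^(0.31) = 848.7 K.

T₂ ≈ 849 K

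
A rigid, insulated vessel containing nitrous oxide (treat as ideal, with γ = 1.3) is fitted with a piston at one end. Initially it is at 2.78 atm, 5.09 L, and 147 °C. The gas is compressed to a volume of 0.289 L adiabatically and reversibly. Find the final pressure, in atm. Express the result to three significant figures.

P₂ ≈ 116 atm

Adiabatic: P₁V₁^γ = P₂V₂^γ ⇒ P₂ = P₁ (V₁/V₂)^γ.
P₂ = 2.78 × (5.09/0.289)^(1.3) = 115.8 atm.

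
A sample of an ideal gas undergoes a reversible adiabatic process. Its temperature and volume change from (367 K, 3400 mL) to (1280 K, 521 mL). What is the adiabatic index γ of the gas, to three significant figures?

TV^(γ−1) = const ⇒ γ − 1 = ln(T₂/T₁) / ln(V₁/V₂).
γ = 1 + ln(1280/367) / ln(3400/521) = 1.666.

γ ≈ 1.67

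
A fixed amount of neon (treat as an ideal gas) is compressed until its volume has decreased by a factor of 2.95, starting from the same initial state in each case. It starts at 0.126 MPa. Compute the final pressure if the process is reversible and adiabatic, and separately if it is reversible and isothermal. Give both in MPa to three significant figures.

adiabatic: 0.765 MPa; isothermal: 0.372 MPa

For a monatomic ideal gas γ = 5/3.
Isothermal: P₂ = P₁(V₁/V₂) = 0.126×2.95 = 0.3717 MPa.
Adiabatic: P₂ = P₁(V₁/V₂)^γ = 0.126×2.95^(5/3) = 0.7646 MPa.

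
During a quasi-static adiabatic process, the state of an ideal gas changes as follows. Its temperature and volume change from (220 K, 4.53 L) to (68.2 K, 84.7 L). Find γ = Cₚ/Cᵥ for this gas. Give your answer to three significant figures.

γ ≈ 1.40

TV^(γ−1) = const ⇒ γ − 1 = ln(T₂/T₁) / ln(V₁/V₂).
γ = 1 + ln(68.2/220) / ln(4.53/84.7) = 1.4.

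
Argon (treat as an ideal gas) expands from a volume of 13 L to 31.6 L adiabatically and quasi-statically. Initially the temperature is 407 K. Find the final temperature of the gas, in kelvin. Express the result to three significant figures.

T₂ ≈ 225 K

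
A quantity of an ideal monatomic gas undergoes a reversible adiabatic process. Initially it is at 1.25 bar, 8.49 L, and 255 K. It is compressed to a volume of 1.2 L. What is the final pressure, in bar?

P₂ ≈ 32.6 bar

Since PV^γ is constant along a reversible adiabat, P₂ = P₁ (V₁/V₂)^γ.
γ = 5/3 for a monatomic ideal gas.
P₂ = 1.25 × (8.49/1.2)^(5/3) = 32.59 bar.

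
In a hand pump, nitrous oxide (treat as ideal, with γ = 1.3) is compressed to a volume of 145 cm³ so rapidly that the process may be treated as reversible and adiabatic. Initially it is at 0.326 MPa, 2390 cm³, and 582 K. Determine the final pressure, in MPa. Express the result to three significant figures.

P₂ ≈ 12.5 MPa

Since PV^γ is constant along a reversible adiabat, P₂ = P₁ (V₁/V₂)^γ.
P₂ = 0.326 × (2390/145)^(1.3) = 12.46 MPa.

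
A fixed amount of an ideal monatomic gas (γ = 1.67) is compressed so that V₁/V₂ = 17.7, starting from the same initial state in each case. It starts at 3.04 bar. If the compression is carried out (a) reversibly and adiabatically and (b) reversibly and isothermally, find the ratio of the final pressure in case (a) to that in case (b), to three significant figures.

P_adiabatic / P_isothermal ≈ 6.86

Isothermal: P_b = P₁(V₁/V₂) = 3.04×17.7.
Adiabatic: P_a = P₁(V₁/V₂)^γ = 3.04×17.7^(1.67).
P_a/P_b = (V₁/V₂)^(γ−1) = 17.7^(0.67) = 6.857.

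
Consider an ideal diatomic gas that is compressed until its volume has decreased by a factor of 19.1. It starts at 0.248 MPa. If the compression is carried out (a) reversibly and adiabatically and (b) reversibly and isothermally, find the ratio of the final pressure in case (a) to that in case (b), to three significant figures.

P_adiabatic / P_isothermal ≈ 3.25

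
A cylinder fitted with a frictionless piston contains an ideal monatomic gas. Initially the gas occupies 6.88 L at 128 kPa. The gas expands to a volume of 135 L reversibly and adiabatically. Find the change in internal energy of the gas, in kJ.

γ = 5/3 for a monatomic ideal gas.
P₂ = P₁(V₁/V₂)^γ = 128×(6.88/135)^(5/3) = 0.8967 kPa.
For a reversible adiabat, W_by_gas = (P₁V₁ − P₂V₂)/(γ−1).
W_by = (128000×0.00688 − 896.7×0.135) / (2/3) = 1139 J.
Q = 0 ⇒ ΔU = −W_by = -1139 J.

ΔU ≈ -1.14 kJ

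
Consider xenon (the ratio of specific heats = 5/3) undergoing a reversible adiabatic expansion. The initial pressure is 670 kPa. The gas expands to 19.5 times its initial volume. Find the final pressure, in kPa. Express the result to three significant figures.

P₂ ≈ 4.74 kPa

Since PV^γ is constant along a reversible adiabat, P₂ = P₁ (V₁/V₂)^γ.
P₂ = 670 × (1/19.5)^(5/3) = 4.743 kPa.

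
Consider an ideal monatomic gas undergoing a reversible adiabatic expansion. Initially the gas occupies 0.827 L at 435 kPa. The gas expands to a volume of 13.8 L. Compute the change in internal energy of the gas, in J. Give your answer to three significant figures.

ΔU ≈ -457 J

γ = 5/3 for a monatomic ideal gas.
P₂ = P₁(V₁/V₂)^γ = 435×(0.827/13.8)^(5/3) = 3.992 kPa.
For a reversible adiabat, W_by_gas = (P₁V₁ − P₂V₂)/(γ−1).
W_by = (435000×0.000827 − 3992×0.0138) / (2/3) = 457 J.
Q = 0 ⇒ ΔU = −W_by = -457 J.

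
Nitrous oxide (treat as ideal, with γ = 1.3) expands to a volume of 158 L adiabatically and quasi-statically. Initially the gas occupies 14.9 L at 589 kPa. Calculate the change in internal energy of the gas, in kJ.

P₂ = P₁(V₁/V₂)^γ = 589×(14.9/158)^(1.3) = 27.35 kPa.
For a reversible adiabat, W_by_gas = (P₁V₁ − P₂V₂)/(γ−1).
W_by = (589000×0.0149 − 27350×0.158) / (0.3) = 14850 J.
Q = 0 ⇒ ΔU = −W_by = -14850 J.

ΔU ≈ -14.8 kJ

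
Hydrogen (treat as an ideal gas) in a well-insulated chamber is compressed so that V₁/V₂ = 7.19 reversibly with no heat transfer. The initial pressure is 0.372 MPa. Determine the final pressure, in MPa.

P₂ ≈ 5.89 MPa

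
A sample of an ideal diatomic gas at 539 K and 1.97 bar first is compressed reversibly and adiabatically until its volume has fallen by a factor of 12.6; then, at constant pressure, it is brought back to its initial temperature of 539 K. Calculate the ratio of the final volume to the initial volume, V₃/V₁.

For a diatomic ideal gas γ = 7/5.
Adiabatic step: V₂/V₁ = 0.07937; T₂ = T₁·12.6^(2/5) = 1485 K.
Isobaric step: V₃/V₂ = T₃/T₂ = 539/1485.
V₃/V₁ = (V₂/V₁)(V₃/V₂) = 0.07937 × (539/1485) = 0.02881.

V₃/V₁ ≈ 0.0288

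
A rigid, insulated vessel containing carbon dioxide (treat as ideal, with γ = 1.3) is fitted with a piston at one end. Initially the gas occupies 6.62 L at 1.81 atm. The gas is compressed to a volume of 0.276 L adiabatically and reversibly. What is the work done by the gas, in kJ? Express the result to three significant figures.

W ≈ -6.45 kJ

P₂ = P₁(V₁/V₂)^γ = 1.81×(6.62/0.276)^(1.3) = 112.6 atm.
For a reversible adiabat, W_by_gas = (P₁V₁ − P₂V₂)/(γ−1).
W_by = (183400×0.00662 − 1.141×10^7×0.000276) / (0.3) = -6451 J.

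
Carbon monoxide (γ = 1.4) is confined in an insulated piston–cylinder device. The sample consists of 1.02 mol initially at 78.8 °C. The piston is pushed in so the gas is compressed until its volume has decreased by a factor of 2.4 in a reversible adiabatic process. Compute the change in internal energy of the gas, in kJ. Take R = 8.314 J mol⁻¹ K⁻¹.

For a reversible adiabat TV^(γ−1) is constant, so T₂ = T₁ (V₁/V₂)^(γ−1).
T₁ = 78.8 °C = 351.9 K.
T₂ = 351.9 × 2.4^(0.4) = 499.5 K.
Q = 0, so ΔU = W_on_gas = nCᵥΔT with Cᵥ = R/(γ−1) = 20.79 J/(mol·K).
ΔU = 1.02 × 20.79 × (499.5 − 351.9) = 3129 J.

ΔU ≈ 3.13 kJ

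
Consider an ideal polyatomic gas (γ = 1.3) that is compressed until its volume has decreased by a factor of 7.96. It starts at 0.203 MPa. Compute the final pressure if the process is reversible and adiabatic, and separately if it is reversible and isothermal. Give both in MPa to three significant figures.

adiabatic: 3.01 MPa; isothermal: 1.62 MPa

Isothermal: P₂ = P₁(V₁/V₂) = 0.203×7.96 = 1.616 MPa.
Adiabatic: P₂ = P₁(V₁/V₂)^γ = 0.203×7.96^(1.3) = 3.011 MPa.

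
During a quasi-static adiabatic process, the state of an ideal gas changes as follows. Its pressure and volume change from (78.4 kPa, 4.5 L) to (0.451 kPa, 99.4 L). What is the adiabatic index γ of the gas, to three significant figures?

γ ≈ 1.67

PV^γ = const ⇒ γ = ln(P₂/P₁) / ln(V₁/V₂).
γ = ln(0.451/78.4) / ln(4.5/99.4) = 1.667.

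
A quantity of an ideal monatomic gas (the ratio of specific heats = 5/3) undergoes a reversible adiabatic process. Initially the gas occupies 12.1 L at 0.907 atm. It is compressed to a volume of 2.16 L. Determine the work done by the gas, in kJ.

W ≈ -3.59 kJ

P₂ = P₁(V₁/V₂)^γ = 0.907×(12.1/2.16)^(5/3) = 16.03 atm.
For a reversible adiabat, W_by_gas = (P₁V₁ − P₂V₂)/(γ−1).
W_by = (91900×0.0121 − 1.624×10^6×0.00216) / (2/3) = -3593 J.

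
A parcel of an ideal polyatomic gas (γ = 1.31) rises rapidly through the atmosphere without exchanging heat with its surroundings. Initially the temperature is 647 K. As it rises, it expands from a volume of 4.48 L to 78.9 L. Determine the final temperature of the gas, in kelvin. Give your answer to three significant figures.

For a reversible adiabat TV^(γ−1) is constant, so T₂ = T₁ (V₁/V₂)^(γ−1).
T₂ = 647 × (4.48/78.9)^(0.31) = 265.9 K.

T₂ ≈ 266 K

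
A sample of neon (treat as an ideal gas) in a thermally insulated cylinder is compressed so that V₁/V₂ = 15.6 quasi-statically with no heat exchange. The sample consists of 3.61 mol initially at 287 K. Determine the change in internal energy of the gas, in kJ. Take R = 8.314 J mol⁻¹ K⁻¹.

ΔU ≈ 67.7 kJ

Adiabatic: T₁V₁^(γ−1) = T₂V₂^(γ−1) ⇒ T₂ = T₁ (V₁/V₂)^(γ−1).
γ = 5/3 for a monatomic ideal gas, so γ−1 = 2/3.
T₂ = 287 × 15.6^(2/3) = 1792 K.
Q = 0, so ΔU = W_on_gas = nCᵥΔT with Cᵥ = R/(γ−1) = 12.47 J/(mol·K).
ΔU = 3.61 × 12.47 × (1792 − 287) = 67750 J.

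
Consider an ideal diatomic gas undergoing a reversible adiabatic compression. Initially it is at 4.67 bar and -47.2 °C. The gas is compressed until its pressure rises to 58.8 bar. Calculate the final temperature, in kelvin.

T₂ ≈ 466 K

Adiabatic: T₂/T₁ = (P₂/P₁)^((γ−1)/γ).
For a diatomic ideal gas γ = 7/5, so (γ−1)/γ = 2/7.
T₁ = -47.2 °C = 225.9 K.
T₂ = 225.9 × (58.8/4.67)^(2/7) = 465.9 K.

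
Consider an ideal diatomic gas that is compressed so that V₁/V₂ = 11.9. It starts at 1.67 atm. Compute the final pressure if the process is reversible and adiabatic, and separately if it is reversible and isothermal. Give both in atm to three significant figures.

For a diatomic ideal gas γ = 7/5.
Isothermal: P₂ = P₁(V₁/V₂) = 1.67×11.9 = 19.87 atm.
Adiabatic: P₂ = P₁(V₁/V₂)^γ = 1.67×11.9^(7/5) = 53.52 atm.

adiabatic: 53.5 atm; isothermal: 19.9 atm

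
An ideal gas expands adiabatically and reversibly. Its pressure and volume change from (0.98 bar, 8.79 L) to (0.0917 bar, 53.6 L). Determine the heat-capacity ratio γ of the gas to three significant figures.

PV^γ = const ⇒ γ = ln(P₂/P₁) / ln(V₁/V₂).
γ = ln(0.0917/0.98) / ln(8.79/53.6) = 1.31.

γ ≈ 1.31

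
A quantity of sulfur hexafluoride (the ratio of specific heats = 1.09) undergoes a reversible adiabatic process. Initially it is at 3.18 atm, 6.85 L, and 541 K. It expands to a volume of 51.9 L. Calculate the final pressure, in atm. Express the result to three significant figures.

Adiabatic: P₁V₁^γ = P₂V₂^γ ⇒ P₂ = P₁ (V₁/V₂)^γ.
P₂ = 3.18 × (6.85/51.9)^(1.09) = 0.3498 atm.

P₂ ≈ 0.350 atm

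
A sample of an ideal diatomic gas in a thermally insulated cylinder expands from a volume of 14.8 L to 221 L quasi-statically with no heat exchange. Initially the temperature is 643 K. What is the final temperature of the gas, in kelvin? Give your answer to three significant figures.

T₂ ≈ 218 K

For a reversible adiabat TV^(γ−1) is constant, so T₂ = T₁ (V₁/V₂)^(γ−1).
For a diatomic ideal gas γ = 7/5, so γ−1 = 2/5.
T₂ = 643 × (14.8/221)^(2/5) = 218.1 K.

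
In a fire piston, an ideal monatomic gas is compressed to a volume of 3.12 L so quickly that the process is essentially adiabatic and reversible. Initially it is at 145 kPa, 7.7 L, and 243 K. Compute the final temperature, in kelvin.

T₂ ≈ 444 K

Adiabatic: T₁V₁^(γ−1) = T₂V₂^(γ−1) ⇒ T₂ = T₁ (V₁/V₂)^(γ−1).
γ = 5/3 for a monatomic ideal gas.
T₂ = 243 × (7.7/3.12)^(2/3) = 443.8 K.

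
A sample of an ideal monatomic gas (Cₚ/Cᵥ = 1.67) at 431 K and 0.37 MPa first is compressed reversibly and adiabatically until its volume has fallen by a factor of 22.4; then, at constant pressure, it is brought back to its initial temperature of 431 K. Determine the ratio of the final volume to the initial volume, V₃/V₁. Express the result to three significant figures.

V₃/V₁ ≈ 0.00556

Adiabatic step: V₂/V₁ = 0.04464; T₂ = T₁·22.4^(0.67) = 3461 K.
Isobaric step: V₃/V₂ = T₃/T₂ = 431/3461.
V₃/V₁ = (V₂/V₁)(V₃/V₂) = 0.04464 × (431/3461) = 0.00556.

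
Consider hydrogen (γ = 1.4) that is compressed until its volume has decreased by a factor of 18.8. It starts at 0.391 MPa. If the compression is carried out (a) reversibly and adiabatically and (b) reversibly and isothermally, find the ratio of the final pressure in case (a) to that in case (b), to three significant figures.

Isothermal: P_b = P₁(V₁/V₂) = 0.391×18.8.
Adiabatic: P_a = P₁(V₁/V₂)^γ = 0.391×18.8^(1.4).
P_a/P_b = (V₁/V₂)^(γ−1) = 18.8^(0.4) = 3.233.

P_adiabatic / P_isothermal ≈ 3.23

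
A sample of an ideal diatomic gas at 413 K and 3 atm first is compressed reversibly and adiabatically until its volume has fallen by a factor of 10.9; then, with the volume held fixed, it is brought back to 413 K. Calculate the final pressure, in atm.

For a diatomic ideal gas γ = 7/5.
Adiabatic step (PV^γ = const): P₂ = 3×10.9^(7/5) = 85.02 atm; T₂ = 413×10.9^(2/5) = 1074 K.
Isochoric: P₃ = P₂(T₃/T₂) = 85.02 × (413/1074) = 32.7 atm.

P₃ ≈ 32.7 atm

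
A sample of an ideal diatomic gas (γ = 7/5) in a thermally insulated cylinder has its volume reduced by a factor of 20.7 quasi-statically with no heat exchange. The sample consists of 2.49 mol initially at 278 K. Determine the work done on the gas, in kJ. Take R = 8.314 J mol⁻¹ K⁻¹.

W ≈ 34.0 kJ

For a reversible adiabat TV^(γ−1) is constant, so T₂ = T₁ (V₁/V₂)^(γ−1).
T₂ = 278 × 20.7^(2/5) = 934.2 K.
Q = 0, so ΔU = W_on_gas = nCᵥΔT with Cᵥ = R/(γ−1) = 20.79 J/(mol·K).
ΔU = 2.49 × 20.79 × (934.2 − 278) = 33960 J.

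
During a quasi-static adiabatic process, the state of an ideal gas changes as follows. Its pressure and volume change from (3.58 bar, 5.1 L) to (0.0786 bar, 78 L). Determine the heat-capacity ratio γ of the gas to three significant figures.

PV^γ = const ⇒ γ = ln(P₂/P₁) / ln(V₁/V₂).
γ = ln(0.0786/3.58) / ln(5.1/78) = 1.4.

γ ≈ 1.40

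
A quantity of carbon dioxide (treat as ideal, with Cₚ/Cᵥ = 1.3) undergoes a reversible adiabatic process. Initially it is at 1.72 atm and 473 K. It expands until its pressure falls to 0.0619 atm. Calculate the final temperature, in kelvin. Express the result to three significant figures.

T₂ ≈ 220 K

Adiabatic: T₂/T₁ = (P₂/P₁)^((γ−1)/γ).
T₂ = 473 × (0.0619/1.72)^(0.231) = 219.6 K.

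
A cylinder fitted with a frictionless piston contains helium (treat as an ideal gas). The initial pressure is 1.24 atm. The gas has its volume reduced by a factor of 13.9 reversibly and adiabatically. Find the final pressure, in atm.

Since PV^γ is constant along a reversible adiabat, P₂ = P₁ (V₁/V₂)^γ.
For a monatomic ideal gas γ = 5/3.
P₂ = 1.24 × 13.9^(5/3) = 99.64 atm.

P₂ ≈ 99.6 atm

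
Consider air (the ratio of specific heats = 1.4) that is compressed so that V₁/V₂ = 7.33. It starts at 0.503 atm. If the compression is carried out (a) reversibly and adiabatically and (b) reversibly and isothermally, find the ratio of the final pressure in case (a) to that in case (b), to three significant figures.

Isothermal: P_b = P₁(V₁/V₂) = 0.503×7.33.
Adiabatic: P_a = P₁(V₁/V₂)^γ = 0.503×7.33^(1.4).
P_a/P_b = (V₁/V₂)^(γ−1) = 7.33^(0.4) = 2.218.

P_adiabatic / P_isothermal ≈ 2.22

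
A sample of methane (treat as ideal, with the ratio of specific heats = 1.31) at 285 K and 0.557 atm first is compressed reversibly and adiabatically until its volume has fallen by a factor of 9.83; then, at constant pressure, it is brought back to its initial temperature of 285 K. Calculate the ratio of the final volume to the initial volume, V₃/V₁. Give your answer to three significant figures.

Adiabatic step: V₂/V₁ = 0.1017; T₂ = T₁·9.83^(0.31) = 578.8 K.
Isobaric step: V₃/V₂ = T₃/T₂ = 285/578.8.
V₃/V₁ = (V₂/V₁)(V₃/V₂) = 0.1017 × (285/578.8) = 0.05009.

V₃/V₁ ≈ 0.0501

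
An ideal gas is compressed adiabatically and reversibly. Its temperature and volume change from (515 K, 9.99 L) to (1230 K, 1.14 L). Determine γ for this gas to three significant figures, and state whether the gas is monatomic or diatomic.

γ ≈ 1.40; diatomic

TV^(γ−1) = const ⇒ γ − 1 = ln(T₂/T₁) / ln(V₁/V₂).
γ = 1 + ln(1230/515) / ln(9.99/1.14) = 1.401.
γ ≈ 1.40 is close to 7/5, so the gas is diatomic.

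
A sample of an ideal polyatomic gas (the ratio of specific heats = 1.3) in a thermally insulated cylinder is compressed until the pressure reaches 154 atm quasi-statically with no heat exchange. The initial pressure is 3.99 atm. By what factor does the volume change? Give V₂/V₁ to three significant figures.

V₂/V₁ ≈ 0.0602

From PV^γ = const, V₂/V₁ = (P₁/P₂)^(1/γ).
V₂/V₁ = (3.99/154)^(0.769) = 0.0602.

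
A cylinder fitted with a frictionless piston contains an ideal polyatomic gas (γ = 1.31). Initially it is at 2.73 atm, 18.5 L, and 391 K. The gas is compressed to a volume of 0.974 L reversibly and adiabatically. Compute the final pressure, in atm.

P₂ ≈ 129 atm

Since PV^γ is constant along a reversible adiabat, P₂ = P₁ (V₁/V₂)^γ.
P₂ = 2.73 × (18.5/0.974)^(1.31) = 129.2 atm.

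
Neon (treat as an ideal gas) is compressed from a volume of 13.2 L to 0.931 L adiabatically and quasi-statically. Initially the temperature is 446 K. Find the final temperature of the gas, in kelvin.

T₂ ≈ 2610 K

Adiabatic: T₁V₁^(γ−1) = T₂V₂^(γ−1) ⇒ T₂ = T₁ (V₁/V₂)^(γ−1).
For a monatomic ideal gas γ = 5/3, so γ−1 = 2/3.
T₂ = 446 × (13.2/0.931)^(2/3) = 2613 K.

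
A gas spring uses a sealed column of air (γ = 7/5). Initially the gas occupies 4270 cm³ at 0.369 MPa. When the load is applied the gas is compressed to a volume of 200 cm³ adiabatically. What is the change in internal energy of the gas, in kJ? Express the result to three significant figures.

P₂ = P₁(V₁/V₂)^γ = 0.369×(4270/200)^(7/5) = 26.8 MPa.
For a reversible adiabat, W_by_gas = (P₁V₁ − P₂V₂)/(γ−1).
W_by = (369000×0.00427 − 2.68×10^7×0.0002) / (2/5) = -9462 J.
Q = 0 ⇒ ΔU = −W_by = 9462 J.

ΔU ≈ 9.46 kJ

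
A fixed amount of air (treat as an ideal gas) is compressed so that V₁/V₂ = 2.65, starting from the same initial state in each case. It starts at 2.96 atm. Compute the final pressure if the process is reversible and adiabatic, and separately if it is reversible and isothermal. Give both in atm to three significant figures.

adiabatic: 11.6 atm; isothermal: 7.84 atm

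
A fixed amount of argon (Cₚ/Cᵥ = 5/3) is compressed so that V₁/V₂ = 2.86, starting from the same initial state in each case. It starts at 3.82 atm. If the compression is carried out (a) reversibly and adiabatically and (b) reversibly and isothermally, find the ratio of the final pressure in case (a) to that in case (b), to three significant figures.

P_adiabatic / P_isothermal ≈ 2.01

Isothermal: P_b = P₁(V₁/V₂) = 3.82×2.86.
Adiabatic: P_a = P₁(V₁/V₂)^γ = 3.82×2.86^(5/3).
P_a/P_b = (V₁/V₂)^(γ−1) = 2.86^(2/3) = 2.015.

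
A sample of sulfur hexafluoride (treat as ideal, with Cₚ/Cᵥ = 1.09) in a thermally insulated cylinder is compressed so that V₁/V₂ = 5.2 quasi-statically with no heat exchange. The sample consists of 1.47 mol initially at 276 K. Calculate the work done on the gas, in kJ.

Adiabatic: T₁V₁^(γ−1) = T₂V₂^(γ−1) ⇒ T₂ = T₁ (V₁/V₂)^(γ−1).
T₂ = 276 × 5.2^(0.09) = 320.1 K.
Q = 0, so ΔU = W_on_gas = nCᵥΔT with Cᵥ = R/(γ−1) = 92.38 J/(mol·K).
ΔU = 1.47 × 92.38 × (320.1 − 276) = 5995 J.

W ≈ 5.99 kJ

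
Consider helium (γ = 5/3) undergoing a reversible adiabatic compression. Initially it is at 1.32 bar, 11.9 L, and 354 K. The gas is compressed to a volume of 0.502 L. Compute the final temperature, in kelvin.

T₂ ≈ 2920 K

For a reversible adiabat TV^(γ−1) is constant, so T₂ = T₁ (V₁/V₂)^(γ−1).
T₂ = 354 × (11.9/0.502)^(2/3) = 2921 K.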